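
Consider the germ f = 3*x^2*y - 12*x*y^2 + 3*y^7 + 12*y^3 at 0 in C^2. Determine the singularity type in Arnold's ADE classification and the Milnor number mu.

The Hessian of f at 0 has rank 0. Corank 2; j^3 = 3*y*(x - 2*y)^2 has shape L^2 M (L != M), so D-series; mu = 8 gives D_8.

Type D8, Milnor number mu = 8.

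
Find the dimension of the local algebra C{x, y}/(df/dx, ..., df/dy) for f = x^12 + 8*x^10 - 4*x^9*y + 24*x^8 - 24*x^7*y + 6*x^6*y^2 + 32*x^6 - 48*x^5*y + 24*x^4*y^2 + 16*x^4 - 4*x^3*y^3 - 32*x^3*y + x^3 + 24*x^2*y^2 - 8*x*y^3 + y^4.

6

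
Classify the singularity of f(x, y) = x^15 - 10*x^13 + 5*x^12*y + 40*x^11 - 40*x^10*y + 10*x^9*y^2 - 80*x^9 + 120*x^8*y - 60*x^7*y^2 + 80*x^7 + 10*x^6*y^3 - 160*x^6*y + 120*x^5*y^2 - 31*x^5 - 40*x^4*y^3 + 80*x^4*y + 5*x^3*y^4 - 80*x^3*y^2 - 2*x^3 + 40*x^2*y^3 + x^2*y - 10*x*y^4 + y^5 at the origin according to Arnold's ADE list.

D_6

The Hessian of f at 0 has rank 0. Corank 2; j^3 = -x^2*(2*x - y) has shape L^2 M (L != M), so D-series; mu = 6 gives D_6.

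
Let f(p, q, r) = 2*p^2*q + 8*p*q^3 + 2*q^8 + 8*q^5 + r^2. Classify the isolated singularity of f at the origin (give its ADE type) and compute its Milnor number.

Type D9, Milnor number mu = 9.

The Hessian of f at 0 has rank 1. Corank 2; j^3 = 2*p^2*q has shape L^2 M (L != M), so D-series; mu = 9 gives D_9.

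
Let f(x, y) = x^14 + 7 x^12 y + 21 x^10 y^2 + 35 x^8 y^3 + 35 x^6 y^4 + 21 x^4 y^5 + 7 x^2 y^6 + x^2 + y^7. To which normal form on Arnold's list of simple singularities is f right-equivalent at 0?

A6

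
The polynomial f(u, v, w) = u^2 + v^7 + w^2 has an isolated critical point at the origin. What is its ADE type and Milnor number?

The Hessian of f at 0 is [[2, 0, 0], [0, 0, 0], [0, 0, 2]] with rank 2, so corank 1. A Groebner basis of the Jacobian ideal J(f) in C{u,v,w} is {v^6, u, w}; counting standard monomials gives mu = 6. Corank 1: A-series; mu = 6 gives A_6.

Type A6, Milnor number mu = 6.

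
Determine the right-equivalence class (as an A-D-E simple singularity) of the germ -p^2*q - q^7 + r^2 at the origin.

D_{8}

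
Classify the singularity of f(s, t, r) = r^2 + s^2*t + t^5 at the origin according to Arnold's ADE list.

D_{6}

The Hessian of f at 0 is [[0, 0, 0], [0, 0, 0], [0, 0, 2]] with rank 1, so corank 2. A Groebner basis of the Jacobian ideal J(f) in C{s,t,r} is {s^2/5 + t^4, s^3, s*t, r}; counting standard monomials gives mu = 6. Corank 2; j^3 = s^2*t has shape L^2 M (L != M), so D-series; mu = 6 gives D_6.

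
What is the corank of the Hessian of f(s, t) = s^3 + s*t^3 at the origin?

The Hessian at 0 is [[0, 0], [0, 0]] of rank 0; hence corank 2.

2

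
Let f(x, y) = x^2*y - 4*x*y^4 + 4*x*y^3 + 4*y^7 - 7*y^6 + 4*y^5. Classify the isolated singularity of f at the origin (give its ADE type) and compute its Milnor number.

Type D_7, Milnor number mu = 7.

The Hessian of f at 0 is [[0, 0], [0, 0]] with rank 0, so corank 2. A Groebner basis of the Jacobian ideal J(f) in C{x,y} is {-x*y/2 + y^4 - y^3, x^3, x^2*y + 2*x^2/7 - 4*x*y/7 - 8*y^3/7, x^2/7 + x*y^2 + 5*x*y/7 + 10*y^3/7}; counting standard monomials gives mu = 7. Corank 2; j^3 = x^2*y has shape L^2 M (L != M), so D-series; mu = 7 gives D_7.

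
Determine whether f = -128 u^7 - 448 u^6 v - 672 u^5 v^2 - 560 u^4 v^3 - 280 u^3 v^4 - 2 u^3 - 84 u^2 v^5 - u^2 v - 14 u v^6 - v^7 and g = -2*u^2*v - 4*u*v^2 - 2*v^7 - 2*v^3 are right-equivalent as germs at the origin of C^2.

The Hessian of f at 0 is [[0, 0], [0, 0]] with rank 0, so corank 2. A Groebner basis of the Jacobian ideal J(f) in C{u,v} is {-u*v/14 + v^6, u*v^2, u^2 + u*v/2}; counting standard monomials gives mu = 8. Corank 2; j^3 = -u^2*(2*u + v) has shape L^2 M (L != M), so D-series; mu = 8 gives D_8. The Hessian of g at 0 is [[0, 0], [0, 0]] with rank 0, so corank 2. A Groebner basis of the Jacobian ideal J(g) in C{u,v} is {u^2/7 + v^6 - v^2/7, u^3 + v^3, u*v + v^2}; counting standard monomials gives mu = 8. Corank 2; j^3 = -2*v*(u + v)^2 has shape L^2 M (L != M), so D-series; mu = 8 gives D_8. Both have type D_8, hence right-equivalent.

Yes.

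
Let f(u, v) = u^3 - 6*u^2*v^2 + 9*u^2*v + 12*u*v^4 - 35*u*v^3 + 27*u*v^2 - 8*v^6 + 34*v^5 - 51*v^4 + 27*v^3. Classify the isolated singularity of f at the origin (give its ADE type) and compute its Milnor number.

Type E_7, Milnor number mu = 7.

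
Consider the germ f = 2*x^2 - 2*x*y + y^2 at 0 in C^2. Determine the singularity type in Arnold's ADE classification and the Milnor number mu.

Type A1, Milnor number mu = 1.

The Hessian of f at 0 has rank 2. Corank 0: nondegenerate Morse point, so A_1.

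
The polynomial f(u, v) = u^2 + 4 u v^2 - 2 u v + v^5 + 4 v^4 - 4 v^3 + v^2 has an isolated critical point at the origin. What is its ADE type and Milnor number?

Type A_{4}, Milnor number mu = 4.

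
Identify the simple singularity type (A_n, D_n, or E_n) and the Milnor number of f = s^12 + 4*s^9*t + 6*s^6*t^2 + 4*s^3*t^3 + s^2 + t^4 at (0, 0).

The Hessian of f at 0 has rank 1. Corank 1: A-series; mu = 3 gives A_3.

Type A_{3}, Milnor number mu = 3.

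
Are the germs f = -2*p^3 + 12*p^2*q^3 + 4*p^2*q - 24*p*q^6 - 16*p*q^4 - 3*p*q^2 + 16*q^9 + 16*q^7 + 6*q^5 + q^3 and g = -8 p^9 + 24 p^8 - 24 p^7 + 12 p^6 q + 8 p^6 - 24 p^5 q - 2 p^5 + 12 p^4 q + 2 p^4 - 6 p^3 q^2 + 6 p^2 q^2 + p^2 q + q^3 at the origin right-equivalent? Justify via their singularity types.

The Hessian of f at 0 has rank 0. Corank 2; j^3 = -(p - q)*(2*p^2 - 2*p*q + q^2) splits into three distinct lines over C (the quadratic factor has nonzero discriminant), so D_4. The Hessian of g at 0 has rank 0. Corank 2; j^3 = q*(p^2 + q^2) splits into three distinct lines over C (the quadratic factor has nonzero discriminant), so D_4. Both have type D_4, hence right-equivalent.

Yes.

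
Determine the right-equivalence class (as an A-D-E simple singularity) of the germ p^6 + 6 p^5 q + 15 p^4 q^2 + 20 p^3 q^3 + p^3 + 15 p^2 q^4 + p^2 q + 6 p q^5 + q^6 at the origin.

The Hessian of f at 0 is [[0, 0], [0, 0]] with rank 0, so corank 2. A Groebner basis of the Jacobian ideal J(f) in C{p,q} is {-p*q/6 + q^5, p*q^2, p^2 + p*q}; counting standard monomials gives mu = 7. Corank 2; j^3 = p^2*(p + q) has shape L^2 M (L != M), so D-series; mu = 7 gives D_7.

D7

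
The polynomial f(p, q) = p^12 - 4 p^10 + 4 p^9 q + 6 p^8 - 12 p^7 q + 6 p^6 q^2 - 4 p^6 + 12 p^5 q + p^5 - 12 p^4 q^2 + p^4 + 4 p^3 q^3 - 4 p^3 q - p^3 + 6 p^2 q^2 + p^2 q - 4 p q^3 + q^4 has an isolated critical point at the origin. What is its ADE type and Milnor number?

The Hessian of f at 0 has rank 0. Corank 2; j^3 = -p^2*(p - q) has shape L^2 M (L != M), so D-series; mu = 5 gives D_5.

Type D_{5}, Milnor number mu = 5.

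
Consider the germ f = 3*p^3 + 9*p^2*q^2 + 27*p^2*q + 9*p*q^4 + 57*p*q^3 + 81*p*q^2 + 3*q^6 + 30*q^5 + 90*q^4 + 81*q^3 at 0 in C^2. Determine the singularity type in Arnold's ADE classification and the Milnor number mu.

Type E_{7}, Milnor number mu = 7.

The Hessian of f at 0 has rank 0. Corank 2; j^3 = 3*(p + 3*q)^3 is a perfect cube, so E-series; the 4-jet and mu = 7 give E_7.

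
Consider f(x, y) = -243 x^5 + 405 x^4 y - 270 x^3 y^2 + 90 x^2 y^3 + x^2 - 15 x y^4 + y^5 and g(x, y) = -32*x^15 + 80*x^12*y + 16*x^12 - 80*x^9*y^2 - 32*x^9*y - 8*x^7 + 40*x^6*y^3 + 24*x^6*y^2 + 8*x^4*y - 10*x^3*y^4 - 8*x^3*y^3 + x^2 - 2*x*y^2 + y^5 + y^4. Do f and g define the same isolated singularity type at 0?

The Hessian of f at 0 is [[2, 0], [0, 0]] with rank 1, so corank 1. A Groebner basis of the Jacobian ideal J(f) in C{x,y} is {y^4, x}; counting standard monomials gives mu = 4. Corank 1: A-series; mu = 4 gives A_4. The Hessian of g at 0 is [[2, 0], [0, 0]] with rank 1, so corank 1. A Groebner basis of the Jacobian ideal J(g) in C{x,y} is {x^2, -x + y^2}; counting standard monomials gives mu = 4. Corank 1: A-series; mu = 4 gives A_4. Both have type A_4, hence right-equivalent.

Yes.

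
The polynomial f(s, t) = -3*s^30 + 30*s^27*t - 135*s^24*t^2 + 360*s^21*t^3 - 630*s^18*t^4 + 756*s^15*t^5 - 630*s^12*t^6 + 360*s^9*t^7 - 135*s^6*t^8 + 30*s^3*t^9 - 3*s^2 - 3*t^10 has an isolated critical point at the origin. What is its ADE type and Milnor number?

Type A9, Milnor number mu = 9.

The Hessian of f at 0 has rank 1. Corank 1: A-series; mu = 9 gives A_9.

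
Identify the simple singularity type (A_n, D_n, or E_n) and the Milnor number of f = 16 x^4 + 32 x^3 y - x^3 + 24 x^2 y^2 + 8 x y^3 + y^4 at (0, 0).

The Hessian of f at 0 is [[0, 0], [0, 0]] with rank 0, so corank 2. A Groebner basis of the Jacobian ideal J(f) in C{x,y} is {y^4, x*y^2 + y^3/6, x^2}; counting standard monomials gives mu = 6. Corank 2; j^3 = -x^3 is a perfect cube, so E-series; the 4-jet and mu = 6 give E_6.

Type E_{6}, Milnor number mu = 6.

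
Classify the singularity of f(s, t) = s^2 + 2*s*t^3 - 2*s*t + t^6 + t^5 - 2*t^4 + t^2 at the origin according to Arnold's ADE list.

A4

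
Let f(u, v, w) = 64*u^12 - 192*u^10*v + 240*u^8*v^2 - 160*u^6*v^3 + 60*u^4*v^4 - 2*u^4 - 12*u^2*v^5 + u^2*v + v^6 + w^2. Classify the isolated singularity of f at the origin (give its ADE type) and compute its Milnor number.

Type D_7, Milnor number mu = 7.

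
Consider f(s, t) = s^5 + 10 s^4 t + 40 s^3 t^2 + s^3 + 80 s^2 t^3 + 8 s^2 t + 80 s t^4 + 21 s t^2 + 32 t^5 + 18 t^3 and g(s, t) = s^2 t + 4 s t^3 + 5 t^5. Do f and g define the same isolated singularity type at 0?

Yes.

The Hessian of f at 0 has rank 0. Corank 2; j^3 = (s + 2*t)*(s + 3*t)^2 has shape L^2 M (L != M), so D-series; mu = 6 gives D_6. The Hessian of g at 0 has rank 0. Corank 2; j^3 = s^2*t has shape L^2 M (L != M), so D-series; mu = 6 gives D_6. Both have type D_6, hence right-equivalent.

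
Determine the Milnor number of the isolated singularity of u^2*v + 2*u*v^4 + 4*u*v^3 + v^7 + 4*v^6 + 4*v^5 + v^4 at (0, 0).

The Hessian of f at 0 has rank 0. Corank 2; j^3 = u^2*v has shape L^2 M (L != M), so D-series; mu = 5 gives D_5.

5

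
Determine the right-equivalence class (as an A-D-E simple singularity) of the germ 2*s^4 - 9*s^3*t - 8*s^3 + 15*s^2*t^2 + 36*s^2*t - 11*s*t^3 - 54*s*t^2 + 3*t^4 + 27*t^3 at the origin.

E_7

The Hessian of f at 0 has rank 0. Corank 2; j^3 = -(2*s - 3*t)^3 is a perfect cube, so E-series; the 4-jet and mu = 7 give E_7.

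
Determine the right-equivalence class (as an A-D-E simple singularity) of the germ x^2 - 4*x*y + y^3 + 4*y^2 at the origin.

A2

The Hessian of f at 0 has rank 1. Corank 1: A-series; mu = 2 gives A_2.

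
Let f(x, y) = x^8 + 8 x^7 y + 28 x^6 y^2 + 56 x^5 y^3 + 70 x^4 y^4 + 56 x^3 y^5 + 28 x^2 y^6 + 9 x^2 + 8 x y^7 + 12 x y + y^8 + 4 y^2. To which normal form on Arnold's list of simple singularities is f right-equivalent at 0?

A_7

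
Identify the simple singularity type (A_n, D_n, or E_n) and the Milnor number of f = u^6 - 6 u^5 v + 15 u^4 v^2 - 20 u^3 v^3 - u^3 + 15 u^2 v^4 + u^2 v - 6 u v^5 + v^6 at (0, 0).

Type D_{7}, Milnor number mu = 7.

The Hessian of f at 0 has rank 0. Corank 2; j^3 = -u^2*(u - v) has shape L^2 M (L != M), so D-series; mu = 7 gives D_7.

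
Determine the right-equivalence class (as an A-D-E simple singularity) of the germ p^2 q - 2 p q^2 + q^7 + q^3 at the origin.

The Hessian of f at 0 has rank 0. Corank 2; j^3 = q*(p - q)^2 has shape L^2 M (L != M), so D-series; mu = 8 gives D_8.

D8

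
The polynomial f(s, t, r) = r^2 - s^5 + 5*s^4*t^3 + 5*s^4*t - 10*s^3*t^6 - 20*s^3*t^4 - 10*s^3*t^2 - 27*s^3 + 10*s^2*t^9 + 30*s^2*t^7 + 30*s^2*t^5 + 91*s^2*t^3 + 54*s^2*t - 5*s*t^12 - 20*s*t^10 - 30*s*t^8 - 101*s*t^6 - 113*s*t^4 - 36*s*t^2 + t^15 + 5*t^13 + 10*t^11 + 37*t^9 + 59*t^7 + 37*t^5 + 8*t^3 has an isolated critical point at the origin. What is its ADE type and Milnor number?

The Hessian of f at 0 has rank 1. Corank 2; j^3 = -(3*s - 2*t)^3 is a perfect cube, so E-series; the 5-jet and mu = 8 give E_8.

Type E_{8}, Milnor number mu = 8.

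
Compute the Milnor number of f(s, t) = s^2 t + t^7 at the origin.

The Hessian of f at 0 has rank 0. Corank 2; j^3 = s^2*t has shape L^2 M (L != M), so D-series; mu = 8 gives D_8.

8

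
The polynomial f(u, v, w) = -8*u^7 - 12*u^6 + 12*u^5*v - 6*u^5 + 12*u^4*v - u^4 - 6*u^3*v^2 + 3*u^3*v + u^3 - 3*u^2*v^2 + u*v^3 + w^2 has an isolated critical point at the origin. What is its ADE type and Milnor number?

Type E_7, Milnor number mu = 7.

The Hessian of f at 0 has rank 1. Corank 2; j^3 = u^3 is a perfect cube, so E-series; the 4-jet and mu = 7 give E_7.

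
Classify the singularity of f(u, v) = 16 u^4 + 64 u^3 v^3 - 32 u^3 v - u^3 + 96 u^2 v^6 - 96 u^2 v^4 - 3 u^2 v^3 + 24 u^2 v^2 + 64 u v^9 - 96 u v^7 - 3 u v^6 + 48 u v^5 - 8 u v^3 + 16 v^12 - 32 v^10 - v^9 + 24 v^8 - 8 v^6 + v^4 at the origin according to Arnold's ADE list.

E_6

The Hessian of f at 0 has rank 0. Corank 2; j^3 = -u^3 is a perfect cube, so E-series; the 4-jet and mu = 6 give E_6.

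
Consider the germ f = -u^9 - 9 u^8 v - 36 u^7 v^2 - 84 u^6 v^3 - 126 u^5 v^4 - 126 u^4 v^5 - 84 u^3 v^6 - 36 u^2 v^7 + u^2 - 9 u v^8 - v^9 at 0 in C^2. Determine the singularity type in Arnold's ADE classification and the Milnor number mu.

Type A_8, Milnor number mu = 8.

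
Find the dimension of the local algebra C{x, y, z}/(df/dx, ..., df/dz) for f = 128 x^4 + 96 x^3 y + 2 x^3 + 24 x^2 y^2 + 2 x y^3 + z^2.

7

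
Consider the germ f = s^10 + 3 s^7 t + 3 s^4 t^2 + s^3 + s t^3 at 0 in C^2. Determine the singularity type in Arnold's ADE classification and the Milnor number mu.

The Hessian of f at 0 has rank 0. Corank 2; j^3 = s^3 is a perfect cube, so E-series; the 4-jet and mu = 7 give E_7.

Type E7, Milnor number mu = 7.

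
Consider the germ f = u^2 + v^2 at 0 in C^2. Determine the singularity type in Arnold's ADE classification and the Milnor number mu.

Type A_{1}, Milnor number mu = 1.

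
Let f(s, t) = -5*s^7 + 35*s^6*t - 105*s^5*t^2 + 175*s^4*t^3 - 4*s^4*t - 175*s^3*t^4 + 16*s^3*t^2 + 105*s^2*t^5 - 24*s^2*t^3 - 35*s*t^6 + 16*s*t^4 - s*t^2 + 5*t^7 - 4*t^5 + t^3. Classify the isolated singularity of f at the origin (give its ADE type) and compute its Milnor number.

Type D_8, Milnor number mu = 8.

The Hessian of f at 0 is [[0, 0], [0, 0]] with rank 0, so corank 2. A Groebner basis of the Jacobian ideal J(f) in C{s,t} is {s^4 + s*t/2 - 19*t^2/6, s^3*t - 2*t^2/3, s*t^2, t^3}; counting standard monomials gives mu = 8. Corank 2; j^3 = -t^2*(s - t) has shape L^2 M (L != M), so D-series; mu = 8 gives D_8.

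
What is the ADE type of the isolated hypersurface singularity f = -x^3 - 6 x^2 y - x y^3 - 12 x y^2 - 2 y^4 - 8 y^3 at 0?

The Hessian of f at 0 has rank 0. Corank 2; j^3 = -(x + 2*y)^3 is a perfect cube, so E-series; the 4-jet and mu = 7 give E_7.

E7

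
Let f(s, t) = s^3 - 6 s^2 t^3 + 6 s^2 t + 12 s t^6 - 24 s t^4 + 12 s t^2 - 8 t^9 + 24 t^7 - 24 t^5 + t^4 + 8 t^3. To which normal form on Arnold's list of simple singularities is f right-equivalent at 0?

The Hessian of f at 0 has rank 0. Corank 2; j^3 = (s + 2*t)^3 is a perfect cube, so E-series; the 4-jet and mu = 6 give E_6.

E6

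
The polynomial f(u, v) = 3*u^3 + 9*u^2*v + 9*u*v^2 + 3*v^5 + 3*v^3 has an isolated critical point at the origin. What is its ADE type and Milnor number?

The Hessian of f at 0 is [[0, 0], [0, 0]] with rank 0, so corank 2. A Groebner basis of the Jacobian ideal J(f) in C{u,v} is {v^4, u^2 + 2*u*v + v^2}; counting standard monomials gives mu = 8. Corank 2; j^3 = 3*(u + v)^3 is a perfect cube, so E-series; the 5-jet and mu = 8 give E_8.

Type E8, Milnor number mu = 8.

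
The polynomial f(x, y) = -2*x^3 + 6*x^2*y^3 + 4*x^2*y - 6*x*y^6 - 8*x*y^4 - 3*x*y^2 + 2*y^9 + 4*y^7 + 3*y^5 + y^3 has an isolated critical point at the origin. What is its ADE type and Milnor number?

Type D_{4}, Milnor number mu = 4.

The Hessian of f at 0 has rank 0. Corank 2; j^3 = -(x - y)*(2*x^2 - 2*x*y + y^2) splits into three distinct lines over C (the quadratic factor has nonzero discriminant), so D_4.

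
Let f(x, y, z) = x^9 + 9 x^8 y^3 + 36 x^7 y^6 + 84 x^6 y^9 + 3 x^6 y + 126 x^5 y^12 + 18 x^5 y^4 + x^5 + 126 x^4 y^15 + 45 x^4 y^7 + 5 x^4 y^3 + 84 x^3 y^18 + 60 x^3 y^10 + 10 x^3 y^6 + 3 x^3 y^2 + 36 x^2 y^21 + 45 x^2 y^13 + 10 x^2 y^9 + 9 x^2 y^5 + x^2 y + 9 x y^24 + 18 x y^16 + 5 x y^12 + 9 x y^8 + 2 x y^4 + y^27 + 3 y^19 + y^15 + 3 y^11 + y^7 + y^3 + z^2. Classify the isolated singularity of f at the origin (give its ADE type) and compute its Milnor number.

Type D_{4}, Milnor number mu = 4.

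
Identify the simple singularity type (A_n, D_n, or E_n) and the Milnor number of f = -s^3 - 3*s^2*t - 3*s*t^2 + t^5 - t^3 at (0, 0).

Type E_{8}, Milnor number mu = 8.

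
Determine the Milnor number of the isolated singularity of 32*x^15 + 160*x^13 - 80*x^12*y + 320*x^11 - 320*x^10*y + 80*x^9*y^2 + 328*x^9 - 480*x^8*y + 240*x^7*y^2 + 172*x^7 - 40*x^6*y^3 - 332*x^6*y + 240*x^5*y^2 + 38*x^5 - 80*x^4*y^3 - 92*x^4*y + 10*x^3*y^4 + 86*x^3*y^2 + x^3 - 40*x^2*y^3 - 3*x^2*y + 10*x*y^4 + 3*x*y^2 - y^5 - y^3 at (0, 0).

8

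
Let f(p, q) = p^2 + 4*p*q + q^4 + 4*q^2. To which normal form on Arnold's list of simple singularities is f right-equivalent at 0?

A_3

The Hessian of f at 0 is [[2, 4], [4, 8]] with rank 1, so corank 1. A Groebner basis of the Jacobian ideal J(f) in C{p,q} is {q^3, p + 2*q}; counting standard monomials gives mu = 3. Corank 1: A-series; mu = 3 gives A_3.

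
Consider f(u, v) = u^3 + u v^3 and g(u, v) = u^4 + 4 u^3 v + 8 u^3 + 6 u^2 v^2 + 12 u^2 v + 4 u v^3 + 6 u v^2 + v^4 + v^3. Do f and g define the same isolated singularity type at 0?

No.

The Hessian of f at 0 has rank 0. Corank 2; j^3 = u^3 is a perfect cube, so E-series; the 4-jet and mu = 7 give E_7. The Hessian of g at 0 has rank 0. Corank 2; j^3 = (2*u + v)^3 is a perfect cube, so E-series; the 4-jet and mu = 6 give E_6. f is E_7 but g is E_6, hence not right-equivalent.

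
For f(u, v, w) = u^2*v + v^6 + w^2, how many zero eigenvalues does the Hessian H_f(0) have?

Hessian at 0 has rank 1.

2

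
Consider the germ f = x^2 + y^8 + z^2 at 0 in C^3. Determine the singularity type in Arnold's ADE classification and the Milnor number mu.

The Hessian of f at 0 has rank 2. Corank 1: A-series; mu = 7 gives A_7.

Type A_{7}, Milnor number mu = 7.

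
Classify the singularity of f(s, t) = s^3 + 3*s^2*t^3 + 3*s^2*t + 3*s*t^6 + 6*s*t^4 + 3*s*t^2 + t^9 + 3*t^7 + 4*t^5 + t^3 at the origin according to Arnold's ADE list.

The Hessian of f at 0 has rank 0. Corank 2; j^3 = (s + t)^3 is a perfect cube, so E-series; the 5-jet and mu = 8 give E_8.

E8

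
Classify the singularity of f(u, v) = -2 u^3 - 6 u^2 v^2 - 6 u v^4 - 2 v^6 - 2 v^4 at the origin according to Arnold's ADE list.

The Hessian of f at 0 has rank 0. Corank 2; j^3 = -2*u^3 is a perfect cube, so E-series; the 4-jet and mu = 6 give E_6.

E_{6}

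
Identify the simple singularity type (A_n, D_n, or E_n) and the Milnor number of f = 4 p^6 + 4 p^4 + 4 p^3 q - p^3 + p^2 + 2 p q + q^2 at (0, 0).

Type A_{2}, Milnor number mu = 2.

The Hessian of f at 0 has rank 1. Corank 1: A-series; mu = 2 gives A_2.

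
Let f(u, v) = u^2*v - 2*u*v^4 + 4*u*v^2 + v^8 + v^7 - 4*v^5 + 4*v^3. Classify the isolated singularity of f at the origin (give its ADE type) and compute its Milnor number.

Type D_{9}, Milnor number mu = 9.

The Hessian of f at 0 has rank 0. Corank 2; j^3 = v*(u + 2*v)^2 has shape L^2 M (L != M), so D-series; mu = 9 gives D_9.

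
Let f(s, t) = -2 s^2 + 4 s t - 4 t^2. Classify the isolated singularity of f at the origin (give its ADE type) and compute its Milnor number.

Type A_1, Milnor number mu = 1.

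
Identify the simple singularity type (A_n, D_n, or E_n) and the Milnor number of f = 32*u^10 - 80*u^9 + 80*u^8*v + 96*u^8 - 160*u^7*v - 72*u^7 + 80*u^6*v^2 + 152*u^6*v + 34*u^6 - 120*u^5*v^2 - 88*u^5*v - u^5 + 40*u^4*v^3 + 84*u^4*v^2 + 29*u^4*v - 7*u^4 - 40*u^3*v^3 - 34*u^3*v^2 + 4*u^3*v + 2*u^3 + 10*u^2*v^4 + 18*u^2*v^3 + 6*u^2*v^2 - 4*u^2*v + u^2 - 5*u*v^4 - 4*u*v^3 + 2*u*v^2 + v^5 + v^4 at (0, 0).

The Hessian of f at 0 has rank 1. Corank 1: A-series; mu = 4 gives A_4.

Type A_{4}, Milnor number mu = 4.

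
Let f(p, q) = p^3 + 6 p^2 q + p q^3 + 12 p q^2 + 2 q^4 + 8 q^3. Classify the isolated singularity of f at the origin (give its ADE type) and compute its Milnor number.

Type E_{7}, Milnor number mu = 7.

The Hessian of f at 0 has rank 0. Corank 2; j^3 = (p + 2*q)^3 is a perfect cube, so E-series; the 4-jet and mu = 7 give E_7.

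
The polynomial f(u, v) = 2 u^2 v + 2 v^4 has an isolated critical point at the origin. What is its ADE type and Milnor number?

Type D_{5}, Milnor number mu = 5.

The Hessian of f at 0 has rank 0. Corank 2; j^3 = 2*u^2*v has shape L^2 M (L != M), so D-series; mu = 5 gives D_5.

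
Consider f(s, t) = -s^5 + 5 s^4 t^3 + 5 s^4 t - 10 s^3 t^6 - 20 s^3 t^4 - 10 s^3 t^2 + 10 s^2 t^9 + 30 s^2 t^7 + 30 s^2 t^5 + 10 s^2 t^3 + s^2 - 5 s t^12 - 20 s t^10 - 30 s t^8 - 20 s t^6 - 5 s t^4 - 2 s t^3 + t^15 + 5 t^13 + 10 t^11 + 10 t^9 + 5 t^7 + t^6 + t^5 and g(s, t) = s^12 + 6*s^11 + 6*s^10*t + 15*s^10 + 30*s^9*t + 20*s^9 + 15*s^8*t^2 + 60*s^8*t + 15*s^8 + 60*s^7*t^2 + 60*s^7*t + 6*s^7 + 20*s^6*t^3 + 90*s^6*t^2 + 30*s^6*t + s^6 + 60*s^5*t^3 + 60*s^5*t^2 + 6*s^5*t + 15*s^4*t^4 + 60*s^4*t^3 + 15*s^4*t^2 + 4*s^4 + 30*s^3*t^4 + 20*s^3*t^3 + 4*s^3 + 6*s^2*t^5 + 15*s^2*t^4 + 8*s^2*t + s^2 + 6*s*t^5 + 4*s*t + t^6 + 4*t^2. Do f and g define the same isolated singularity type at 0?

The Hessian of f at 0 is [[2, 0], [0, 0]] with rank 1, so corank 1. A Groebner basis of the Jacobian ideal J(f) in C{s,t} is {-s + t^3, s^2, s*t}; counting standard monomials gives mu = 4. Corank 1: A-series; mu = 4 gives A_4. The Hessian of g at 0 is [[2, 4], [4, 8]] with rank 1, so corank 1. A Groebner basis of the Jacobian ideal J(g) in C{s,t} is {s*t^2 - 3*s*t/4 + s/16 - t^2 + t/8, 5*s*t/8 - s/16 + t^3 + 3*t^2/4 - t/8, s^2 + s/2 + t}; counting standard monomials gives mu = 5. Corank 1: A-series; mu = 5 gives A_5. f is A_4 but g is A_5, hence not right-equivalent.

No.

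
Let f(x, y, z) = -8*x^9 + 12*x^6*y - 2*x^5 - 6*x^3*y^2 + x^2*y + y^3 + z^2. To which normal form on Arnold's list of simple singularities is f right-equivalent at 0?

The Hessian of f at 0 is [[0, 0, 0], [0, 0, 0], [0, 0, 2]] with rank 1, so corank 2. A Groebner basis of the Jacobian ideal J(f) in C{x,y,z} is {y^3, x^2 + 3*y^2, x*y, z}; counting standard monomials gives mu = 4. Corank 2; j^3 = y*(x^2 + y^2) splits into three distinct lines over C (the quadratic factor has nonzero discriminant), so D_4.

D_{4}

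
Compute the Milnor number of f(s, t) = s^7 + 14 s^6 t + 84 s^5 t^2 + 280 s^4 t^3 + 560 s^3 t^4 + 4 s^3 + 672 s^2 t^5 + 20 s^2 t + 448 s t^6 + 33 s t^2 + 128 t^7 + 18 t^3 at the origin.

8

The Hessian of f at 0 has rank 0. Corank 2; j^3 = (s + 2*t)*(2*s + 3*t)^2 has shape L^2 M (L != M), so D-series; mu = 8 gives D_8.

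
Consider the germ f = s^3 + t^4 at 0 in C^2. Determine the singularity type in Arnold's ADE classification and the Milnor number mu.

Type E_6, Milnor number mu = 6.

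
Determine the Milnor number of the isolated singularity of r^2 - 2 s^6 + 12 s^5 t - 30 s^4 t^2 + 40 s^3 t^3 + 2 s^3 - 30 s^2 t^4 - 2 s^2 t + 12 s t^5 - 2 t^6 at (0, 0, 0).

7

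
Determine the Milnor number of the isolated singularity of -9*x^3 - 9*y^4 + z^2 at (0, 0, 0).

6

The Hessian of f at 0 is [[0, 0, 0], [0, 0, 0], [0, 0, 2]] with rank 1, so corank 2. A Groebner basis of the Jacobian ideal J(f) in C{x,y,z} is {y^3, x^2, z}; counting standard monomials gives mu = 6. Corank 2; j^3 = -9*x^3 is a perfect cube, so E-series; the 4-jet and mu = 6 give E_6.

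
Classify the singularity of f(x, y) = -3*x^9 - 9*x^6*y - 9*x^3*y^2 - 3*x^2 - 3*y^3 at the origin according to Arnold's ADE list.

The Hessian of f at 0 is [[-6, 0], [0, 0]] with rank 1, so corank 1. A Groebner basis of the Jacobian ideal J(f) in C{x,y} is {y^2, x}; counting standard monomials gives mu = 2. Corank 1: A-series; mu = 2 gives A_2.

A_{2}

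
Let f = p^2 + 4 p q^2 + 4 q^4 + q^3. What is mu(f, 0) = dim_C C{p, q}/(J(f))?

The Hessian of f at 0 is [[2, 0], [0, 0]] with rank 1, so corank 1. A Groebner basis of the Jacobian ideal J(f) in C{p,q} is {q^2, p}; counting standard monomials gives mu = 2. Corank 1: A-series; mu = 2 gives A_2.

2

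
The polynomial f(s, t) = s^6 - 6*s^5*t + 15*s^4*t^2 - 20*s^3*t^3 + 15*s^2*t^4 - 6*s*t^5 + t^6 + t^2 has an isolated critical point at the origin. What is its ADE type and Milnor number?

Type A_{5}, Milnor number mu = 5.

The Hessian of f at 0 is [[0, 0], [0, 2]] with rank 1, so corank 1. A Groebner basis of the Jacobian ideal J(f) in C{s,t} is {s^5, t}; counting standard monomials gives mu = 5. Corank 1: A-series; mu = 5 gives A_5.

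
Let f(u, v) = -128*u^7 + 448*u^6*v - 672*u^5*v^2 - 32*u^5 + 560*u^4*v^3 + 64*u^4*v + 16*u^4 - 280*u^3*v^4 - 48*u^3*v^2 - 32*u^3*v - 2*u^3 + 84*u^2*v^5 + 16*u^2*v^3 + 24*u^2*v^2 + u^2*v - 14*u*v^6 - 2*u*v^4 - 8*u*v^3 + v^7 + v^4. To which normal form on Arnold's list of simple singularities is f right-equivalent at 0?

D_5

The Hessian of f at 0 has rank 0. Corank 2; j^3 = -u^2*(2*u - v) has shape L^2 M (L != M), so D-series; mu = 5 gives D_5.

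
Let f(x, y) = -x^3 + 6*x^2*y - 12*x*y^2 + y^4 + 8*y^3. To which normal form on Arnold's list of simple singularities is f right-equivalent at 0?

E_{6}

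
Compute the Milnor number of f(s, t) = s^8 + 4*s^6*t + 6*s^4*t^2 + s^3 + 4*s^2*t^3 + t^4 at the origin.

6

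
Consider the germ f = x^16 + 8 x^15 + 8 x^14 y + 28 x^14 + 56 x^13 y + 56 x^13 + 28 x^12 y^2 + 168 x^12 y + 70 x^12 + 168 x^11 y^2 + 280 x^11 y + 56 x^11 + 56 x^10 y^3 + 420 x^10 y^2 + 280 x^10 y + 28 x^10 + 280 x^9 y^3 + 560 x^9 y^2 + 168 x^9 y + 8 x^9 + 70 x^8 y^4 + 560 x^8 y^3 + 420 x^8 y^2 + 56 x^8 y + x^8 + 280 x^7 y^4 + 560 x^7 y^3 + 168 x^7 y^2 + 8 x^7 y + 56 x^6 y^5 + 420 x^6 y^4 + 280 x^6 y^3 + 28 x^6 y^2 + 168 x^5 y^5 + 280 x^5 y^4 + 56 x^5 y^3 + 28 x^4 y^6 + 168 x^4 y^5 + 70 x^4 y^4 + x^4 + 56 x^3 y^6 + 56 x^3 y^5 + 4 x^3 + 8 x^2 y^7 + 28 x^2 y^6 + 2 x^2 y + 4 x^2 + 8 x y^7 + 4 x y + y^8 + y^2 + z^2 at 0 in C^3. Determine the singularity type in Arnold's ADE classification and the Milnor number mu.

Type A_{7}, Milnor number mu = 7.

The Hessian of f at 0 is [[8, 4, 0], [4, 2, 0], [0, 0, 2]] with rank 2, so corank 1. A Groebner basis of the Jacobian ideal J(f) in C{x,y,z} is {x*y^3 - 24*x*y^2 + 80*x*y - 64*x - 6*y^3 + 32*y^2 - 32*y, 112*x*y^2 - 448*x*y + 384*x + y^4 + 24*y^3 - 176*y^2 + 192*y, x^2 + 2*x + y, z}; counting standard monomials gives mu = 7. Corank 1: A-series; mu = 7 gives A_7.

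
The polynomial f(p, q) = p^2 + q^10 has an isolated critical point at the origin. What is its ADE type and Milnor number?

Type A_{9}, Milnor number mu = 9.

The Hessian of f at 0 is [[2, 0], [0, 0]] with rank 1, so corank 1. A Groebner basis of the Jacobian ideal J(f) in C{p,q} is {q^9, p}; counting standard monomials gives mu = 9. Corank 1: A-series; mu = 9 gives A_9.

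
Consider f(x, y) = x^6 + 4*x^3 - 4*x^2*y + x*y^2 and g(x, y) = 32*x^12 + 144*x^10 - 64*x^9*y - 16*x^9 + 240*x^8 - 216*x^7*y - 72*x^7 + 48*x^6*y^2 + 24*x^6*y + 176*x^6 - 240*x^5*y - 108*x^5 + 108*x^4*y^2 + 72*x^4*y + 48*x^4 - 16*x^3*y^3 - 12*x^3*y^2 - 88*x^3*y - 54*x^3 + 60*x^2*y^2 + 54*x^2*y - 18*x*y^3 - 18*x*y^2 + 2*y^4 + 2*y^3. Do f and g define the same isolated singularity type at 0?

The Hessian of f at 0 has rank 0. Corank 2; j^3 = x*(2*x - y)^2 has shape L^2 M (L != M), so D-series; mu = 7 gives D_7. The Hessian of g at 0 has rank 0. Corank 2; j^3 = -2*(3*x - y)^3 is a perfect cube, so E-series; the 4-jet and mu = 7 give E_7. f is D_7 but g is E_7, hence not right-equivalent.

No.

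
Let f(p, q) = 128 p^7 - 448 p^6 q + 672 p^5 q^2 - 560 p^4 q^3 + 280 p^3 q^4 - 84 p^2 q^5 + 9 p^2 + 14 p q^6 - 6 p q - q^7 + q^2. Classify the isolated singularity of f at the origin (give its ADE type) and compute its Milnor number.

The Hessian of f at 0 has rank 1. Corank 1: A-series; mu = 6 gives A_6.

Type A_6, Milnor number mu = 6.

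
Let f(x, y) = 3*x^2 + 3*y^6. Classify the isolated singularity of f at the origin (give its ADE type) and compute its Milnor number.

Type A_{5}, Milnor number mu = 5.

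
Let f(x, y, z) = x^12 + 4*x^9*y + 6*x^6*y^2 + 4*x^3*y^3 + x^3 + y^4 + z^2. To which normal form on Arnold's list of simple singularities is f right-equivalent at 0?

E6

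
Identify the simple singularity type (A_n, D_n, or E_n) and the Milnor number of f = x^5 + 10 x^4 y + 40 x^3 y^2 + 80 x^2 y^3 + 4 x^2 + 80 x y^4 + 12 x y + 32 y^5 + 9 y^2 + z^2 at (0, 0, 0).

Type A_{4}, Milnor number mu = 4.

The Hessian of f at 0 is [[8, 12, 0], [12, 18, 0], [0, 0, 2]] with rank 2, so corank 1. A Groebner basis of the Jacobian ideal J(f) in C{x,y,z} is {y^4, x + 3*y/2, z}; counting standard monomials gives mu = 4. Corank 1: A-series; mu = 4 gives A_4.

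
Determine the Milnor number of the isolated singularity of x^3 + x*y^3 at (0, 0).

The Hessian of f at 0 has rank 0. Corank 2; j^3 = x^3 is a perfect cube, so E-series; the 4-jet and mu = 7 give E_7.

7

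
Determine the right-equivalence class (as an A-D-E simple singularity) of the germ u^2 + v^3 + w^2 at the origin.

A_{2}

The Hessian of f at 0 has rank 2. Corank 1: A-series; mu = 2 gives A_2.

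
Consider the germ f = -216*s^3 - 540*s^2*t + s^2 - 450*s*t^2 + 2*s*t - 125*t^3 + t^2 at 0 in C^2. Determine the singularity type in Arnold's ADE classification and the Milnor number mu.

Type A_2, Milnor number mu = 2.

The Hessian of f at 0 has rank 1. Corank 1: A-series; mu = 2 gives A_2.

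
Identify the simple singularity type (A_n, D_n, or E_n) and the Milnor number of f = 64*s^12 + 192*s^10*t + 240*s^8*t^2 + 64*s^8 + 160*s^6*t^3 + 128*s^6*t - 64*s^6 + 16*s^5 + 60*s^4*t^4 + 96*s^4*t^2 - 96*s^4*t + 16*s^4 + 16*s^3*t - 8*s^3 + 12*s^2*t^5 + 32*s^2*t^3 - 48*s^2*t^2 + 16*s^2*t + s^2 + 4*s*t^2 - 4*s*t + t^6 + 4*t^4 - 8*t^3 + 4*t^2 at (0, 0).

The Hessian of f at 0 has rank 1. Corank 1: A-series; mu = 5 gives A_5.

Type A_{5}, Milnor number mu = 5.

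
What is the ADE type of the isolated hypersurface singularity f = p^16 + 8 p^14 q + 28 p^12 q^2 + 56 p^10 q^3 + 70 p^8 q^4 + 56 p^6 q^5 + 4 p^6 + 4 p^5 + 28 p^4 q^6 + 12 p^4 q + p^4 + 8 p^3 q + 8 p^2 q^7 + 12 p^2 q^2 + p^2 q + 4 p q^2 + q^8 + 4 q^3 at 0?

D9

The Hessian of f at 0 has rank 0. Corank 2; j^3 = q*(p + 2*q)^2 has shape L^2 M (L != M), so D-series; mu = 9 gives D_9.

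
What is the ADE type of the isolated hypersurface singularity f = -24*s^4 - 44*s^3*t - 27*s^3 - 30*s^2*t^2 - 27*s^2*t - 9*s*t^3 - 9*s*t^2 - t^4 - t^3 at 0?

E_{7}

The Hessian of f at 0 has rank 0. Corank 2; j^3 = -(3*s + t)^3 is a perfect cube, so E-series; the 4-jet and mu = 7 give E_7.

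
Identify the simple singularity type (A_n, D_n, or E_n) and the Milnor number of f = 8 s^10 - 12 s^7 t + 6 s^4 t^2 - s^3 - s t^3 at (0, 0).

Type E_{7}, Milnor number mu = 7.

The Hessian of f at 0 has rank 0. Corank 2; j^3 = -s^3 is a perfect cube, so E-series; the 4-jet and mu = 7 give E_7.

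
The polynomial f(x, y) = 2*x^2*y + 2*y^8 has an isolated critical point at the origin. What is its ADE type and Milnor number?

Type D_{9}, Milnor number mu = 9.

The Hessian of f at 0 has rank 0. Corank 2; j^3 = 2*x^2*y has shape L^2 M (L != M), so D-series; mu = 9 gives D_9.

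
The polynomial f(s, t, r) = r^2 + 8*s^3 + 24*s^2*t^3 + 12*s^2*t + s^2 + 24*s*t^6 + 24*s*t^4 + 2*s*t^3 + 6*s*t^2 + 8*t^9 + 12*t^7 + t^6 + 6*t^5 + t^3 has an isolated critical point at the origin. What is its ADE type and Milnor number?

The Hessian of f at 0 has rank 2. Corank 1: A-series; mu = 2 gives A_2.

Type A_2, Milnor number mu = 2.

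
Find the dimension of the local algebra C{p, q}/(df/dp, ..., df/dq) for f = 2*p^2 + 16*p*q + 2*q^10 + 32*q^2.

9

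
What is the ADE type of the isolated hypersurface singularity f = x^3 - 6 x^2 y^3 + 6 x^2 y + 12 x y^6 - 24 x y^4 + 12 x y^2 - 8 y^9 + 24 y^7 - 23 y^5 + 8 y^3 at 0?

E_8

The Hessian of f at 0 is [[0, 0], [0, 0]] with rank 0, so corank 2. A Groebner basis of the Jacobian ideal J(f) in C{x,y} is {-x^2/4 + x*y^3 - x*y - y^2, y^4, x^3 - 12*x*y^2 - 16*y^3, x^2*y + 4*x*y^2 + 4*y^3}; counting standard monomials gives mu = 8. Corank 2; j^3 = (x + 2*y)^3 is a perfect cube, so E-series; the 5-jet and mu = 8 give E_8.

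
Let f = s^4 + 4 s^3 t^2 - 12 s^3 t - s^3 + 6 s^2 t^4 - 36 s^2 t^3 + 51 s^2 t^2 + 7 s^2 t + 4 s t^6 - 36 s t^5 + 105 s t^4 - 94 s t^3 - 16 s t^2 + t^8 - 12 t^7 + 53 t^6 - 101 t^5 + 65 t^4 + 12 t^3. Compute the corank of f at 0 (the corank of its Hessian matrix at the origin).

Hessian at 0 has rank 0.

2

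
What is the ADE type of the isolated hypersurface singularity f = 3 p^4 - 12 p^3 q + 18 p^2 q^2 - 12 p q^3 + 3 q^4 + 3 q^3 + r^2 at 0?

E_6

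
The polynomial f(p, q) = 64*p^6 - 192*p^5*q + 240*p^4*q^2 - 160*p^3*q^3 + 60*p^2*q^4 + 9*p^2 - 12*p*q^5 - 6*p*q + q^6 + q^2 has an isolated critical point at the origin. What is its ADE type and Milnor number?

Type A_{5}, Milnor number mu = 5.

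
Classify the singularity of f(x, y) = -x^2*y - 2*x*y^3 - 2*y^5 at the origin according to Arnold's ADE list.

D_{6}

The Hessian of f at 0 has rank 0. Corank 2; j^3 = -x^2*y has shape L^2 M (L != M), so D-series; mu = 6 gives D_6.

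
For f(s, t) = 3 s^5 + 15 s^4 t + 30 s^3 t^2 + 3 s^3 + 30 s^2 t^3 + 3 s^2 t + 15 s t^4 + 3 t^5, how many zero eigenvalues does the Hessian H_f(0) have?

2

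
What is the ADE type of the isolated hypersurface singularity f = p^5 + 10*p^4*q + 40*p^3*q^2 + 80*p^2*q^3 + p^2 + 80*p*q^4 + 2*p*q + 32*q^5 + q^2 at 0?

A4

The Hessian of f at 0 has rank 1. Corank 1: A-series; mu = 4 gives A_4.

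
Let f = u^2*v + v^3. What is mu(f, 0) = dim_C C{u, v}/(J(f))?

The Hessian of f at 0 has rank 0. Corank 2; j^3 = v*(u^2 + v^2) splits into three distinct lines over C (the quadratic factor has nonzero discriminant), so D_4.

4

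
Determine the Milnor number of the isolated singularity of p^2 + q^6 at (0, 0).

The Hessian of f at 0 has rank 1. Corank 1: A-series; mu = 5 gives A_5.

5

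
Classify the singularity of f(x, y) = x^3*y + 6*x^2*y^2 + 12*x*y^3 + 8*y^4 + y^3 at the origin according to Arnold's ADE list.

E_{7}

The Hessian of f at 0 has rank 0. Corank 2; j^3 = y^3 is a perfect cube, so E-series; the 4-jet and mu = 7 give E_7.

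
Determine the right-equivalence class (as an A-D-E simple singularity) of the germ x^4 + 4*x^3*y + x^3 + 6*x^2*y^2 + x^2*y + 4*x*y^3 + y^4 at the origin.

The Hessian of f at 0 has rank 0. Corank 2; j^3 = x^2*(x + y) has shape L^2 M (L != M), so D-series; mu = 5 gives D_5.

D_5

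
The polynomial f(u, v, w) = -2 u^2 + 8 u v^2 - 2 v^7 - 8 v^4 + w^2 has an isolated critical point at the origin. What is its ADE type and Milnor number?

Type A_{6}, Milnor number mu = 6.

The Hessian of f at 0 is [[-4, 0, 0], [0, 0, 0], [0, 0, 2]] with rank 2, so corank 1. A Groebner basis of the Jacobian ideal J(f) in C{u,v,w} is {u^3, -u/2 + v^2, w}; counting standard monomials gives mu = 6. Corank 1: A-series; mu = 6 gives A_6.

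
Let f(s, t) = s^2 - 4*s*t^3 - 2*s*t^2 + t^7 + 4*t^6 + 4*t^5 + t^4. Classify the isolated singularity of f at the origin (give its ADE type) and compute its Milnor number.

Type A6, Milnor number mu = 6.

The Hessian of f at 0 has rank 1. Corank 1: A-series; mu = 6 gives A_6.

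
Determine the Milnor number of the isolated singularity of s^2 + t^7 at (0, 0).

6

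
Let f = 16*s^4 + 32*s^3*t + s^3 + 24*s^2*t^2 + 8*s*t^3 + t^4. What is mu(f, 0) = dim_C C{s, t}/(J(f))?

6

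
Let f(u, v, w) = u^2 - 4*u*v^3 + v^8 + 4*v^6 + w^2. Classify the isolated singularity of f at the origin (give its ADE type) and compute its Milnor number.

Type A7, Milnor number mu = 7.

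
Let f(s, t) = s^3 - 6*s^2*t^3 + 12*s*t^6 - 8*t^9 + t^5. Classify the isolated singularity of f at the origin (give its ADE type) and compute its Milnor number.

Type E_8, Milnor number mu = 8.

The Hessian of f at 0 is [[0, 0], [0, 0]] with rank 0, so corank 2. A Groebner basis of the Jacobian ideal J(f) in C{s,t} is {-s^2/4 + s*t^3, t^4, s^3, s^2*t}; counting standard monomials gives mu = 8. Corank 2; j^3 = s^3 is a perfect cube, so E-series; the 5-jet and mu = 8 give E_8.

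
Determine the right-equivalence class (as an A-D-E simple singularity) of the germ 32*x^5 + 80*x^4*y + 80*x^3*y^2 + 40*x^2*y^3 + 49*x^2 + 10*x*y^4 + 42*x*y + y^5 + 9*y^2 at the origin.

A_4

The Hessian of f at 0 has rank 1. Corank 1: A-series; mu = 4 gives A_4.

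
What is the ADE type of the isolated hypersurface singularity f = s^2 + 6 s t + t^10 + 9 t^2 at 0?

A_9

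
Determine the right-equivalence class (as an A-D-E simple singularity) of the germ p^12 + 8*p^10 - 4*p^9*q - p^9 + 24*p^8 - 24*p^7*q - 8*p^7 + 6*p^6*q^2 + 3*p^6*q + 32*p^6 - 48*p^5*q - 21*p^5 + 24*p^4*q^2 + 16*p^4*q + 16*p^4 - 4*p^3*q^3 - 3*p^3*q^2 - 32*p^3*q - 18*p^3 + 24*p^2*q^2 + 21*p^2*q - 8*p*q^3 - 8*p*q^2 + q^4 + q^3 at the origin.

D_{5}

The Hessian of f at 0 has rank 0. Corank 2; j^3 = -(2*p - q)*(3*p - q)^2 has shape L^2 M (L != M), so D-series; mu = 5 gives D_5.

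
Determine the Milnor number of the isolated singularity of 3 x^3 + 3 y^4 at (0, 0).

The Hessian of f at 0 is [[0, 0], [0, 0]] with rank 0, so corank 2. A Groebner basis of the Jacobian ideal J(f) in C{x,y} is {y^3, x^2}; counting standard monomials gives mu = 6. Corank 2; j^3 = 3*x^3 is a perfect cube, so E-series; the 4-jet and mu = 6 give E_6.

6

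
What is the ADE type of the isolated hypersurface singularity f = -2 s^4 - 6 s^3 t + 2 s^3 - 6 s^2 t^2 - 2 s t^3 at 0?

E7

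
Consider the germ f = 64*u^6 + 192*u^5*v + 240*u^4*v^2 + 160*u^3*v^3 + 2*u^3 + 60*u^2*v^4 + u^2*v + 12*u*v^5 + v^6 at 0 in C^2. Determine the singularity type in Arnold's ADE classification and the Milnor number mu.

Type D_{7}, Milnor number mu = 7.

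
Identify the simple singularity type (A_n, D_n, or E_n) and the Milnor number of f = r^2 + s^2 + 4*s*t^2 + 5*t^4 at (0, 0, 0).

The Hessian of f at 0 is [[2, 0, 0], [0, 0, 0], [0, 0, 2]] with rank 2, so corank 1. A Groebner basis of the Jacobian ideal J(f) in C{s,t,r} is {s^2, s*t, s/2 + t^2, r}; counting standard monomials gives mu = 3. Corank 1: A-series; mu = 3 gives A_3.

Type A3, Milnor number mu = 3.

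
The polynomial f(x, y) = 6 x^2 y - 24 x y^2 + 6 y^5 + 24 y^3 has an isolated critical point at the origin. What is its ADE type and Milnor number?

Type D_{6}, Milnor number mu = 6.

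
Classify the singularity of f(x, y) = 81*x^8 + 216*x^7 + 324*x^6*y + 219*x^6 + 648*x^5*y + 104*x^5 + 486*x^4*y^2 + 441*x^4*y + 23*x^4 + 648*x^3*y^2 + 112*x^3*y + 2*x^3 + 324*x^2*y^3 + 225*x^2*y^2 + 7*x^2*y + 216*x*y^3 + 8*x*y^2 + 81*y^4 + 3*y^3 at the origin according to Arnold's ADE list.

D_{5}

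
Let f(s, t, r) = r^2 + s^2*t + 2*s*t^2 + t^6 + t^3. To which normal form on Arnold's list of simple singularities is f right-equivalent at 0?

D_{7}

The Hessian of f at 0 has rank 1. Corank 2; j^3 = t*(s + t)^2 has shape L^2 M (L != M), so D-series; mu = 7 gives D_7.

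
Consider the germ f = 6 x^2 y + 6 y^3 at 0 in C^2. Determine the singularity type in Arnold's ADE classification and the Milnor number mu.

Type D_{4}, Milnor number mu = 4.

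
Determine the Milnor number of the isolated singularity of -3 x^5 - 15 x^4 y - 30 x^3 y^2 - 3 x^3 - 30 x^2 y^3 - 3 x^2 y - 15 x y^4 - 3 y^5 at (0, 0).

6

The Hessian of f at 0 is [[0, 0], [0, 0]] with rank 0, so corank 2. A Groebner basis of the Jacobian ideal J(f) in C{x,y} is {-x*y/5 + y^4, x*y^2, x^2 + x*y}; counting standard monomials gives mu = 6. Corank 2; j^3 = -3*x^2*(x + y) has shape L^2 M (L != M), so D-series; mu = 6 gives D_6.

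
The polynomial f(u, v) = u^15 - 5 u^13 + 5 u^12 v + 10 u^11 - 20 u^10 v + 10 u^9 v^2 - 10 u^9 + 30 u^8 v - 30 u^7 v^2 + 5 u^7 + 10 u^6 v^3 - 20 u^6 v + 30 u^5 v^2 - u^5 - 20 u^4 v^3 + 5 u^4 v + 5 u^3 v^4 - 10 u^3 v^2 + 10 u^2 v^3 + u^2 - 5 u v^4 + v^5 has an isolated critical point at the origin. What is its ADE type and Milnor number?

The Hessian of f at 0 has rank 1. Corank 1: A-series; mu = 4 gives A_4.

Type A_4, Milnor number mu = 4.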